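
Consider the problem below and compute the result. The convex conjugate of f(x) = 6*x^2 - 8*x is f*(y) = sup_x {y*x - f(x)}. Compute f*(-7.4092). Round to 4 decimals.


f*(y) = sup_x {y*x - a*x^2 - b*x} = sup_x {(y-b)*x - a*x^2}
FOC: (y - b) - 2a*x = 0 => x* = (y - b)/(2a)
x* = (-7.4092 + 8)/(2*6) = 0.0492
f*(-7.4092) = (y-b)^2/(4a) = (-7.4092 + 8)^2/(4*6)
= 0.349/24 = 0.0145


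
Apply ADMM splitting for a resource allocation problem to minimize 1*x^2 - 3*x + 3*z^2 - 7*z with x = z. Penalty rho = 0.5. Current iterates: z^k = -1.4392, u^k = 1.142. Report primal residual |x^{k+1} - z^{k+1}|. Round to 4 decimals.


ADMM iteration with rho = 0.5, z^k = -1.4392, u^k = 1.142
Step 1: x-update.
Minimize 1*x^2 - 3*x + (0.5/2)*(x + 1.4392 + 1.142)^2
FOC: (2*1 + 0.5)*x = 3 + 0.5*(-1.4392 - 1.142)
x^{k+1} = 0.6838
Step 2: z-update.
Minimize 3*z^2 - 7*z + (0.5/2)*(0.6838 - z + 1.142)^2
FOC: (2*3 + 0.5)*z = 7 + 0.5*(0.6838 + 1.142)
z^{k+1} = 1.2174
Step 3: u-update.
u^{k+1} = 1.142 + 0.6838 - 1.2174 = 0.6084
Step 4: Primal residual = |0.6838 - 1.2174| = 0.5336


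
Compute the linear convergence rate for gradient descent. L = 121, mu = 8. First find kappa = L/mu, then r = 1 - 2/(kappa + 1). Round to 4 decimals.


Step 1: Compute the condition number.
kappa = L/mu = 121/8 = 15.125
Step 2: Compute the convergence rate.
r = 1 - 2/(kappa + 1) = 1 - 2*mu/(L + mu) = (L - mu)/(L + mu) = 113/129 = 0.876


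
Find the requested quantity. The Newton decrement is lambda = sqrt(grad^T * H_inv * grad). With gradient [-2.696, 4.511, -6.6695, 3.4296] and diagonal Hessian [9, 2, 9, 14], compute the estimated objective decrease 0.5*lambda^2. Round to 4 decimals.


Step 1: H is diagonal, so H^(-1) * g = [-0.2996, 2.2555, -0.7411, 0.245].
Step 2: g^T H^(-1) g = sum_i g_i^2 / H_ii
  = (-2.696)^2/9 + (4.511)^2/2 + (-6.6695)^2/9 + (3.4296)^2/14
  = 0.8076 + 10.1746 + 4.9425 + 0.8402 = 16.7648
Step 3: Objective decrease = 0.5 * g^T H^(-1) g = 8.3824


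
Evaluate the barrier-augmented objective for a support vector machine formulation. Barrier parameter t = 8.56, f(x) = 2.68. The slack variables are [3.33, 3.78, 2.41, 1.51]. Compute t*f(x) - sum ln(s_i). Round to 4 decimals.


Step 1: Compute log-barrier.
ln values: [1.203, 1.3297, 0.8796, 0.4121]
phi = -(1.203 + 1.3297 + 0.8796 + 0.4121) = -3.8244
Step 2: Compute augmented objective.
t*f(x) = 8.56*2.68 = 22.9408
Total = 22.9408 - 3.8244 = 19.1164


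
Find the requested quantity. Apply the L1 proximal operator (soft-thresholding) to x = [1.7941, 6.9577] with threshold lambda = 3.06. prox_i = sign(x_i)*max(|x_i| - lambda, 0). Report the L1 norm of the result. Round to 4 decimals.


Soft-thresholding with lambda = 3.06:
prox(1.7941) = sign(1.7941)*max(|1.7941| - 3.06, 0) = 0.0
prox(6.9577) = sign(6.9577)*max(|6.9577| - 3.06, 0) = 3.8977
prox(x) = [0.0, 3.8977]
||prox(x)||_1 = 0.0 + 3.8977 = 3.8977


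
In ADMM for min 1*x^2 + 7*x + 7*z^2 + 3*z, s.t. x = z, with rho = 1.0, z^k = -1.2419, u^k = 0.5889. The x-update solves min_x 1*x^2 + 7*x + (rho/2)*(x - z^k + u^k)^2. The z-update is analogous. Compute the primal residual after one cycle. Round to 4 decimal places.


ADMM iteration with rho = 1.0, z^k = -1.2419, u^k = 0.5889
Step 1: x-update.
Minimize 1*x^2 + 7*x + (1.0/2)*(x + 1.2419 + 0.5889)^2
FOC: (2*1 + 1.0)*x = -7 + 1.0*(-1.2419 - 0.5889)
x^{k+1} = -2.9436
Step 2: z-update.
Minimize 7*z^2 + 3*z + (1.0/2)*(-2.9436 - z + 0.5889)^2
FOC: (2*7 + 1.0)*z = -3 + 1.0*(-2.9436 + 0.5889)
z^{k+1} = -0.357
Step 3: u-update.
u^{k+1} = 0.5889 - 2.9436 + 0.357 = -1.9977
Step 4: Primal residual = |-2.9436 + 0.357| = 2.5866


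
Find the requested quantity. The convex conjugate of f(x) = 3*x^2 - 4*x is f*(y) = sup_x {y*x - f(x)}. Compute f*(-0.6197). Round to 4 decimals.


f*(y) = sup_x {y*x - a*x^2 - b*x} = sup_x {(y-b)*x - a*x^2}
FOC: (y - b) - 2a*x = 0 => x* = (y - b)/(2a)
x* = (-0.6197 + 4)/(2*3) = 0.5634
f*(-0.6197) = (y-b)^2/(4a) = (-0.6197 + 4)^2/(4*3)
= 11.4264/12 = 0.9522


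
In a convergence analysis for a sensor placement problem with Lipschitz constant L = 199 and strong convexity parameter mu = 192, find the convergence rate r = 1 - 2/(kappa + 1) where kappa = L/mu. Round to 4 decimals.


Step 1: Compute the condition number.
kappa = L/mu = 199/192 = 1.0365
Step 2: Compute the convergence rate.
r = 1 - 2/(kappa + 1) = 1 - 2*mu/(L + mu) = (L - mu)/(L + mu) = 7/391 = 0.0179


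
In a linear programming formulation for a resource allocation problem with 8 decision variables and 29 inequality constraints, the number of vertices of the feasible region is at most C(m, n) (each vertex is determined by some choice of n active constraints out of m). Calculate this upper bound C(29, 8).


Each vertex corresponds to some choice of n active constraints out of m, so the number of vertices is at most C(m, n) = m! / (n!(m-n)!).
m = 29, n = 8
Numerator: 29 * 28 * 27 * 26 * 25 * 24 * 23 * 22
Denominator: 8! = 40320
C(29, 8) = 4292145


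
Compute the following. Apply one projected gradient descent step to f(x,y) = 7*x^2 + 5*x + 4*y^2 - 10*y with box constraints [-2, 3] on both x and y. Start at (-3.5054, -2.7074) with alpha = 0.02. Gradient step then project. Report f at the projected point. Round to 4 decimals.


Step 1: Compute gradient at (-3.5054, -2.7074).
grad_x = 2*7*-3.5054 + 5 = -44.0756
grad_y = 2*4*-2.7074 - 10 = -31.6592
Step 2: Gradient step.
x_raw = -3.5054 - 0.02*-44.0756 = -2.6239
y_raw = -2.7074 - 0.02*-31.6592 = -2.0742
Step 3: Project onto [-2, 3].
x_proj = clip(-2.6239) = -2.0
y_proj = clip(-2.0742) = -2.0
Step 4: Evaluate f.
f(-2.0, -2.0) = 54.0


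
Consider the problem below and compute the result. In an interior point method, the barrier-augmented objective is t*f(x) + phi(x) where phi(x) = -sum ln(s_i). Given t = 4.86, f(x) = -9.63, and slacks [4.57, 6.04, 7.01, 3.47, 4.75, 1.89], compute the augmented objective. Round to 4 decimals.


Step 1: Compute log-barrier.
ln values: [1.5195, 1.7984, 1.9473, 1.2442, 1.5581, 0.6366]
phi = -(1.5195 + 1.7984 + 1.9473 + 1.2442 + 1.5581 + 0.6366) = -8.7041
Step 2: Compute augmented objective.
t*f(x) = 4.86*-9.63 = -46.8018
Total = -46.8018 - 8.7041 = -55.5059


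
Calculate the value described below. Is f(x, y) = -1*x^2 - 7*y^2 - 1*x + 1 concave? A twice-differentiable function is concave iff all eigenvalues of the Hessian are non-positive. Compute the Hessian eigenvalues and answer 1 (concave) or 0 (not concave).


The Hessian of f(x,y) = -1*x^2 - 7*y^2 - 1*x + 1 is:
H = [[-2, 0], [0, -14]]
Trace = -2 - 14 = -16
Determinant = -2*-14 - (0)^2 = 28
Discriminant = (-16)^2 - 4*28 = 144.0
Eigenvalues: lambda_1 = -14.0, lambda_2 = -2.0
The function is concave.

1


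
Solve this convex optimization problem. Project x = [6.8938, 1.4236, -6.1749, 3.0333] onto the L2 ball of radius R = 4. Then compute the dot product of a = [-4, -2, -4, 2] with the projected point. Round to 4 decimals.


Step 1: Compute ||x|| (intermediates to 6 decimals).
||x|| = sqrt(6.8938^2 + 1.4236^2 + (-6.1749)^2 + 3.0333^2) = 9.842836
Step 2: Project.
Since ||x|| > R, scale = R/||x|| = 4/9.842836 = 0.406387, proj(x) = scale * x
proj(x) = [2.801551, 0.578533, -2.509399, 1.232694]
Step 3: Dot product.
a^T * proj(x) = -4*2.801551 - 2*0.578533 - 4*(-2.509399) + 2*1.232694 = 0.1397


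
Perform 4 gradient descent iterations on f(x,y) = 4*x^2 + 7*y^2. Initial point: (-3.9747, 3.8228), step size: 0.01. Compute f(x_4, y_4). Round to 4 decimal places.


Gradient descent on f(x,y) = 4*x^2 + 7*y^2.
Starting point: (-3.9747, 3.8228), alpha = 0.01
Step 1: grad_x = 2*4*-3.9747 = -31.7976, grad_y = 2*7*3.8228 = 53.5192
  x_1 = -3.9747 - 0.01*-31.7976 = -3.6567
  y_1 = 3.8228 - 0.01*53.5192 = 3.2876
Step 2: grad_x = 2*4*-3.6567 = -29.2538, grad_y = 2*7*3.2876 = 46.0265
  x_2 = -3.6567 - 0.01*-29.2538 = -3.3642
  y_2 = 3.2876 - 0.01*46.0265 = 2.8273
Step 3: grad_x = 2*4*-3.3642 = -26.9135, grad_y = 2*7*2.8273 = 39.5828
  x_3 = -3.3642 - 0.01*-26.9135 = -3.0951
  y_3 = 2.8273 - 0.01*39.5828 = 2.4315
Step 4: grad_x = 2*4*-3.0951 = -24.7604, grad_y = 2*7*2.4315 = 34.0412
  x_4 = -3.0951 - 0.01*-24.7604 = -2.8474
  y_4 = 2.4315 - 0.01*34.0412 = 2.0911
f(-2.8474, 2.0911) = 4*(-2.8474)^2 + 7*2.0911^2 = 63.0408


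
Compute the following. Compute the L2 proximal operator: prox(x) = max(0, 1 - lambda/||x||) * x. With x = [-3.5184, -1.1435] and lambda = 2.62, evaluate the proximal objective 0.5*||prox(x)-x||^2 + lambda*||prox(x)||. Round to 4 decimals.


Step 1: Compute ||x||.
||x|| = 3.6996
Step 2: Compute scaling factor.
scale = max(0, 1 - 2.62/3.6996) = 0.2918
Step 3: prox(x) = [-1.0267, -0.3337]
||prox(x)|| = 1.0796
Step 4: Proximal objective.
0.5*||prox-x||^2 = 3.4322
lambda*||prox|| = 2.8286
Total = 6.2606


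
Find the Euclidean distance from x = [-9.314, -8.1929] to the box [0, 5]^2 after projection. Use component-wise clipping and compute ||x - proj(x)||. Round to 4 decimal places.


Project each component onto [0, 5].
clip(-9.314) = 0.0, clip(-8.1929) = 0.0
Projection = [0.0, 0.0]
Squared diffs: [86.7506, 67.1236]
Distance = sqrt(153.8742) = 12.4046


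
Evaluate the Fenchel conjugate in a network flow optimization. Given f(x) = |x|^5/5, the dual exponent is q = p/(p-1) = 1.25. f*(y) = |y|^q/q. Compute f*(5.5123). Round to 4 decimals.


The conjugate exponent q satisfies 1/p + 1/q = 1.
p = 5, so q = 5/(5 - 1) = 1.25
|y|^q = 5.5123^1.25 = 8.4463
f*(5.5123) = 8.4463 / 1.25 = 6.757


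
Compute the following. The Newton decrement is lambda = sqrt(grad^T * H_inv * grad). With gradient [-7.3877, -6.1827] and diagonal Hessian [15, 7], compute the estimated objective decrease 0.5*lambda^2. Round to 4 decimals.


Step 1: H is diagonal, so H^(-1) * g = [-0.4925, -0.8832].
Step 2: g^T H^(-1) g = sum_i g_i^2 / H_ii
  = (-7.3877)^2/15 + (-6.1827)^2/7
  = 3.6385 + 5.4608 = 9.0994
Step 3: Objective decrease = 0.5 * g^T H^(-1) g = 4.5497


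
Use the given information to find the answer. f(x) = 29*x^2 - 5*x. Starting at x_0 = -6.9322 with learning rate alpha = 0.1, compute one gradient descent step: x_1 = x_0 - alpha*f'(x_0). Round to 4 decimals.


We compute the gradient at x_0 and apply the update.
f'(x) = 58*x - 5
f'(-6.9322) = 58*-6.9322 - 5 = -407.0676
x_1 = -6.9322 - 0.1*-407.0676 = 33.7746


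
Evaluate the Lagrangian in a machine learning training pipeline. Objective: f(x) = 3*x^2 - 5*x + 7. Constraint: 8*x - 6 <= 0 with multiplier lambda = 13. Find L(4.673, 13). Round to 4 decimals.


Step 1: Evaluate f(x).
f(4.673) = 3*4.673^2 - 5*4.673 + 7 = 49.1458
Step 2: Evaluate g(x).
g(4.673) = 8*4.673 - 6 = 31.384
Step 3: Compute Lagrangian.
L = 49.1458 + 13*31.384 = 457.1378


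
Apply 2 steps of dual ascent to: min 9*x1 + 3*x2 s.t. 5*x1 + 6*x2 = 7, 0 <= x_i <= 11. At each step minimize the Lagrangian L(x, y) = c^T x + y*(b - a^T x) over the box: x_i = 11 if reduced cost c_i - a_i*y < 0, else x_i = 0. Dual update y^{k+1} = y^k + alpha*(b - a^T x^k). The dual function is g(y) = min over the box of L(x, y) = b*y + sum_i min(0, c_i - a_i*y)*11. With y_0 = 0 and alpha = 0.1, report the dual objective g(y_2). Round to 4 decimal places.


Dual ascent for LP: min 9*x1 + 3*x2, 5*x1 + 6*x2 = 7, 0 <= x_i <= 11
Step 1: y^k = 0.0, reduced costs: (9.0, 3.0)
  x^k = (0.0, 0.0), subgradient = b - a^T x = 7.0
  y^{k+1} = 0.0 + 0.1*7.0 = 0.7
Step 2: y^k = 0.7, reduced costs: (5.5, -1.2)
  x^k = (0.0, 11.0), subgradient = b - a^T x = -59.0
  y^{k+1} = 0.7 + 0.1*-59.0 = -5.2
Dual objective at y_2 = -5.2: reduced costs (35.0, 34.2), box minimizer x = (0.0, 0.0)
g(y_2) = b*y + (c1 - a1*y)*x1 + (c2 - a2*y)*x2 = 7*(-5.2) + 35.0*0.0 + 34.2*0.0 = -36.4 + 0.0 + 0.0 = -36.4


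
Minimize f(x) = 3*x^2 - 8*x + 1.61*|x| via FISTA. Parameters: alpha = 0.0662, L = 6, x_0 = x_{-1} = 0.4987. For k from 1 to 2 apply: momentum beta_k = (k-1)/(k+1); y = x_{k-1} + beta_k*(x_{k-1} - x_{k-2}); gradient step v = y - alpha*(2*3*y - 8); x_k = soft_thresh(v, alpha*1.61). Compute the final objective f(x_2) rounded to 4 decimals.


FISTA on f(x) = 3*x^2 - 8*x + 1.61*|x|
L = 6, alpha = 0.0662
Iteration 1: beta = 0.0, y = 0.4987 + 0.0*(0.4987 - 0.4987) = 0.4987
  grad(y) = -5.0078, v = y - alpha*grad = 0.8302
  prox(v) = soft_thresh(0.8302, 0.1066) = 0.7236
Iteration 2: beta = 0.3333, y = 0.7236 + 0.3333*(0.7236 - 0.4987) = 0.7986
  grad(y) = -3.2083, v = y - alpha*grad = 1.011
  prox(v) = soft_thresh(1.011, 0.1066) = 0.9044
f(x_2) = 3*0.9044^2 - 8*0.9044 + 1.61*|0.9044| = -3.3253


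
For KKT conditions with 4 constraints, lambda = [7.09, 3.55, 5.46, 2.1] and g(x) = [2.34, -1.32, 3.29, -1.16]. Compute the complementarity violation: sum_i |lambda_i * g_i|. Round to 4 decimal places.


KKT complementary slackness check:
lambda_1 * g_1 = 7.09 * 2.34 = 16.5906
lambda_2 * g_2 = 3.55 * -1.32 = -4.686
lambda_3 * g_3 = 5.46 * 3.29 = 17.9634
lambda_4 * g_4 = 2.1 * -1.16 = -2.436
Total violation = 16.5906 + 4.686 + 17.9634 + 2.436 = 41.676


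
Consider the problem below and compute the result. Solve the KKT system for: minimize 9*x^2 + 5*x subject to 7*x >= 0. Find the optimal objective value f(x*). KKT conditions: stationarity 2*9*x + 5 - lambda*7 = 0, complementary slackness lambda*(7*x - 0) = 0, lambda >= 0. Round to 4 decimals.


Step 1: Try lambda = 0 (constraint inactive).
x_unc = -5/(2*9) = -0.2778
Check: 7*-0.2778 = -1.9446 < 0 -- violated!
Step 2: Constraint must be active: 7*x = 0
x* = 0/7 = 0.0
lambda = (2*9*0.0 + 5)/7 = 0.7143
Step 3: Compute optimal value.
f(x*) = 9*0.0^2 + 5*0.0 = 0.0


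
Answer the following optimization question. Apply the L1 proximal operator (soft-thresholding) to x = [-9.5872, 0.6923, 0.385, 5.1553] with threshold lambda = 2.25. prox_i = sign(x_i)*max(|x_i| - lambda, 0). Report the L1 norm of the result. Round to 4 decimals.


Soft-thresholding with lambda = 2.25:
prox(-9.5872) = sign(-9.5872)*max(|-9.5872| - 2.25, 0) = -7.3372
prox(0.6923) = sign(0.6923)*max(|0.6923| - 2.25, 0) = 0.0
prox(0.385) = sign(0.385)*max(|0.385| - 2.25, 0) = 0.0
prox(5.1553) = sign(5.1553)*max(|5.1553| - 2.25, 0) = 2.9053
prox(x) = [-7.3372, 0.0, 0.0, 2.9053]
||prox(x)||_1 = 7.3372 + 0.0 + 0.0 + 2.9053 = 10.2425


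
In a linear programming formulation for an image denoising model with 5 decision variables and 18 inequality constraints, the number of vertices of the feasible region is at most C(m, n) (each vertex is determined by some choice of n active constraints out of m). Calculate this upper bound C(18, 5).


Each vertex corresponds to some choice of n active constraints out of m, so the number of vertices is at most C(m, n) = m! / (n!(m-n)!).
m = 18, n = 5
Numerator: 18 * 17 * 16 * 15 * 14
Denominator: 5! = 120
C(18, 5) = 8568


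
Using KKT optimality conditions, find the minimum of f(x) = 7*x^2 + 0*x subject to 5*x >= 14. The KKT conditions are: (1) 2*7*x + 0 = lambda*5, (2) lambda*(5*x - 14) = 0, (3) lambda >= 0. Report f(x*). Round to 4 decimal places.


Step 1: Try lambda = 0 (constraint inactive).
x_unc = 0/(2*7) = 0.0
Check: 5*0.0 = 0.0 < 14 -- violated!
Step 2: Constraint must be active: 5*x = 14
x* = 14/5 = 2.8
lambda = (2*7*2.8 + 0)/5 = 7.84
Step 3: Compute optimal value.
f(x*) = 7*2.8^2 + 0*2.8 = 54.88


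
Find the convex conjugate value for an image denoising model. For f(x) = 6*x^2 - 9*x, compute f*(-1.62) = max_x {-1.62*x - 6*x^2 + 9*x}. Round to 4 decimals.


f*(y) = sup_x {y*x - a*x^2 - b*x} = sup_x {(y-b)*x - a*x^2}
FOC: (y - b) - 2a*x = 0 => x* = (y - b)/(2a)
x* = (-1.62 + 9)/(2*6) = 0.615
f*(-1.62) = (y-b)^2/(4a) = (-1.62 + 9)^2/(4*6)
= 54.4644/24 = 2.2694


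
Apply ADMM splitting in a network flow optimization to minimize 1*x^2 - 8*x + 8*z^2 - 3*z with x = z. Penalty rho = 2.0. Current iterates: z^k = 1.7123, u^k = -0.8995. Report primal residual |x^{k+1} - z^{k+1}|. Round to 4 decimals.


ADMM iteration with rho = 2.0, z^k = 1.7123, u^k = -0.8995
Step 1: x-update.
Minimize 1*x^2 - 8*x + (2.0/2)*(x - 1.7123 - 0.8995)^2
FOC: (2*1 + 2.0)*x = 8 + 2.0*(1.7123 + 0.8995)
x^{k+1} = 3.3059
Step 2: z-update.
Minimize 8*z^2 - 3*z + (2.0/2)*(3.3059 - z - 0.8995)^2
FOC: (2*8 + 2.0)*z = 3 + 2.0*(3.3059 - 0.8995)
z^{k+1} = 0.434
Step 3: u-update.
u^{k+1} = -0.8995 + 3.3059 - 0.434 = 1.9724
Step 4: Primal residual = |3.3059 - 0.434| = 2.8719


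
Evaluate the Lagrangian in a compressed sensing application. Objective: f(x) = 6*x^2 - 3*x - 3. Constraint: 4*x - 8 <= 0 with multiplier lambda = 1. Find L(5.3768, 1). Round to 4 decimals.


Step 1: Evaluate f(x).
f(5.3768) = 6*5.3768^2 - 3*5.3768 - 3 = 154.3295
Step 2: Evaluate g(x).
g(5.3768) = 4*5.3768 - 8 = 13.5072
Step 3: Compute Lagrangian.
L = 154.3295 + 1*13.5072 = 167.8367


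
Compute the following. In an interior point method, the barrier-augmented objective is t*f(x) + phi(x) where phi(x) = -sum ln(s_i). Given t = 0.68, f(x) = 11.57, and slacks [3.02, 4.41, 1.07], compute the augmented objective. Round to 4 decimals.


Step 1: Compute log-barrier.
ln values: [1.1053, 1.4839, 0.0677]
phi = -(1.1053 + 1.4839 + 0.0677) = -2.6568
Step 2: Compute augmented objective.
t*f(x) = 0.68*11.57 = 7.8676
Total = 7.8676 - 2.6568 = 5.2108


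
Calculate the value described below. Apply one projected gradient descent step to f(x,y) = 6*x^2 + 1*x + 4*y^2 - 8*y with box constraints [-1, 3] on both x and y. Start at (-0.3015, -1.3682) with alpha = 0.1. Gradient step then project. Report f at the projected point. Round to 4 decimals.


Step 1: Compute gradient at (-0.3015, -1.3682).
grad_x = 2*6*-0.3015 + 1 = -2.618
grad_y = 2*4*-1.3682 - 8 = -18.9456
Step 2: Gradient step.
x_raw = -0.3015 - 0.1*-2.618 = -0.0397
y_raw = -1.3682 - 0.1*-18.9456 = 0.5264
Step 3: Project onto [-1, 3].
x_proj = clip(-0.0397) = -0.0397
y_proj = clip(0.5264) = 0.5264
Step 4: Evaluate f.
f(-0.0397, 0.5264) = -3.1329


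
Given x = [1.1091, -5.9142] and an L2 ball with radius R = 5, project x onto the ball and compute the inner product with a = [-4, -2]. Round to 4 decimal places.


Step 1: Compute ||x|| (intermediates to 6 decimals).
||x|| = sqrt(1.1091^2 + (-5.9142)^2) = 6.017297
Step 2: Project.
Since ||x|| > R, scale = R/||x|| = 5/6.017297 = 0.830938, proj(x) = scale * x
proj(x) = [0.921593, -4.914334]
Step 3: Dot product.
a^T * proj(x) = -4*0.921593 - 2*(-4.914334) = 6.1423


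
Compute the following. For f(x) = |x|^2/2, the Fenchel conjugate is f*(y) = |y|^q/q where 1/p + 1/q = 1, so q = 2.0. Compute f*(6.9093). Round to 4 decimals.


The conjugate exponent q satisfies 1/p + 1/q = 1.
p = 2, so q = 2/(2 - 1) = 2.0
|y|^q = 6.9093^2.0 = 47.7384
f*(6.9093) = 47.7384 / 2.0 = 23.8692


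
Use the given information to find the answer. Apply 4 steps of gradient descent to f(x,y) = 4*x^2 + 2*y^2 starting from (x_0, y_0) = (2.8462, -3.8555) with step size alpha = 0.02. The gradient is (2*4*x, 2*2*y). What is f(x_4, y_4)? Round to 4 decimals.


Gradient descent on f(x,y) = 4*x^2 + 2*y^2.
Starting point: (2.8462, -3.8555), alpha = 0.02
Step 1: grad_x = 2*4*2.8462 = 22.7696, grad_y = 2*2*-3.8555 = -15.422
  x_1 = 2.8462 - 0.02*22.7696 = 2.3908
  y_1 = -3.8555 - 0.02*-15.422 = -3.5471
Step 2: grad_x = 2*4*2.3908 = 19.1265, grad_y = 2*2*-3.5471 = -14.1882
  x_2 = 2.3908 - 0.02*19.1265 = 2.0083
  y_2 = -3.5471 - 0.02*-14.1882 = -3.2633
Step 3: grad_x = 2*4*2.0083 = 16.0662, grad_y = 2*2*-3.2633 = -13.0532
  x_3 = 2.0083 - 0.02*16.0662 = 1.687
  y_3 = -3.2633 - 0.02*-13.0532 = -3.0022
Step 4: grad_x = 2*4*1.687 = 13.4956, grad_y = 2*2*-3.0022 = -12.0089
  x_4 = 1.687 - 0.02*13.4956 = 1.417
  y_4 = -3.0022 - 0.02*-12.0089 = -2.7621
f(1.417, -2.7621) = 4*1.417^2 + 2*(-2.7621)^2 = 23.2899


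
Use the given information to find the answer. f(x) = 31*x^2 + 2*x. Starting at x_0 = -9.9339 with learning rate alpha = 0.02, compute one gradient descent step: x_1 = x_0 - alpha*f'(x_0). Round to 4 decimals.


We compute the gradient at x_0 and apply the update.
f'(x) = 62*x + 2
f'(-9.9339) = 62*-9.9339 + 2 = -613.9018
x_1 = -9.9339 - 0.02*-613.9018 = 2.3441


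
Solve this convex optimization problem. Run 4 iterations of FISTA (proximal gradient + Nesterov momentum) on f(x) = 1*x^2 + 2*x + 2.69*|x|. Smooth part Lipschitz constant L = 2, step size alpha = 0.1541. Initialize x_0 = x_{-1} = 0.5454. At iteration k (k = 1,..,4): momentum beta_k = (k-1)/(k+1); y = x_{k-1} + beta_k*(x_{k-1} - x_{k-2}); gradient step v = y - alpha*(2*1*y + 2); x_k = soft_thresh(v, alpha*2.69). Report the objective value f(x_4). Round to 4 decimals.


FISTA on f(x) = 1*x^2 + 2*x + 2.69*|x|
L = 2, alpha = 0.1541
Iteration 1: beta = 0.0, y = 0.5454 + 0.0*(0.5454 - 0.5454) = 0.5454
  grad(y) = 3.0908, v = y - alpha*grad = 0.0691
  prox(v) = soft_thresh(0.0691, 0.4145) = 0.0
Iteration 2: beta = 0.3333, y = 0.0 + 0.3333*(0.0 - 0.5454) = -0.1818
  grad(y) = 1.6364, v = y - alpha*grad = -0.434
  prox(v) = soft_thresh(-0.434, 0.4145) = -0.0194
Iteration 3: beta = 0.5, y = -0.0194 + 0.5*(-0.0194 - 0.0) = -0.0292
  grad(y) = 1.9417, v = y - alpha*grad = -0.3284
  prox(v) = soft_thresh(-0.3284, 0.4145) = 0.0
Iteration 4: beta = 0.6, y = 0.0 + 0.6*(0.0 + 0.0194) = 0.0117
  grad(y) = 2.0233, v = y - alpha*grad = -0.3001
  prox(v) = soft_thresh(-0.3001, 0.4145) = 0.0
f(x_4) = 1*0.0^2 + 2*0.0 + 2.69*|0.0| = 0.0


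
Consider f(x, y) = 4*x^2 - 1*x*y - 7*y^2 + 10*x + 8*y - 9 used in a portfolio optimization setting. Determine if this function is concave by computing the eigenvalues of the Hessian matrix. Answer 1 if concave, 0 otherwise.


The Hessian of f(x,y) = 4*x^2 - 1*x*y - 7*y^2 + 10*x + 8*y - 9 is:
H = [[8, -1], [-1, -14]]
Trace = 8 - 14 = -6
Determinant = 8*-14 - (-1)^2 = -113
Discriminant = (-6)^2 - 4*-113 = 488.0
Eigenvalues: lambda_1 = -14.0454, lambda_2 = 8.0454
The function is not concave.

0


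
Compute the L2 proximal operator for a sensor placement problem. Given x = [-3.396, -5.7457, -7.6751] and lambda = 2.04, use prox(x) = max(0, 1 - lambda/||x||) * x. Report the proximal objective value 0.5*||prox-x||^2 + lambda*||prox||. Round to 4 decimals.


Step 1: Compute ||x||.
||x|| = 10.1712
Step 2: Compute scaling factor.
scale = max(0, 1 - 2.04/10.1712) = 0.7994
Step 3: prox(x) = [-2.7149, -4.5933, -6.1357]
||prox(x)|| = 8.1312
Step 4: Proximal objective.
0.5*||prox-x||^2 = 2.0808
lambda*||prox|| = 16.5876
Total = 18.6684


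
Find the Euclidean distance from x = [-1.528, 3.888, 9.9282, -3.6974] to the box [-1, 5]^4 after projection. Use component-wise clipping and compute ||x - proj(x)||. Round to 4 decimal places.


Project each component onto [-1, 5].
clip(-1.528) = -1.0, clip(3.888) = 3.888, clip(9.9282) = 5.0, clip(-3.6974) = -1.0
Projection = [-1.0, 3.888, 5.0, -1.0]
Squared diffs: [0.2788, 0.0, 24.2872, 7.276]
Distance = sqrt(31.842) = 5.6429


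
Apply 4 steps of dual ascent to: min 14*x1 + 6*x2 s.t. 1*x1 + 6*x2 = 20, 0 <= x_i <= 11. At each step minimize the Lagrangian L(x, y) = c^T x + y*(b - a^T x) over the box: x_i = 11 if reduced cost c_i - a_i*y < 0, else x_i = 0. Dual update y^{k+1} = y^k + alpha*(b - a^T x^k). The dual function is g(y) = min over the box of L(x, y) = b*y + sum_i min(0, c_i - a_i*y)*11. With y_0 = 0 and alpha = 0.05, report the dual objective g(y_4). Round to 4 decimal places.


Dual ascent for LP: min 14*x1 + 6*x2, 1*x1 + 6*x2 = 20, 0 <= x_i <= 11
Step 1: y^k = 0.0, reduced costs: (14.0, 6.0)
  x^k = (0.0, 0.0), subgradient = b - a^T x = 20.0
  y^{k+1} = 0.0 + 0.05*20.0 = 1.0
Step 2: y^k = 1.0, reduced costs: (13.0, 0.0)
  x^k = (0.0, 0.0), subgradient = b - a^T x = 20.0
  y^{k+1} = 1.0 + 0.05*20.0 = 2.0
Step 3: y^k = 2.0, reduced costs: (12.0, -6.0)
  x^k = (0.0, 11.0), subgradient = b - a^T x = -46.0
  y^{k+1} = 2.0 + 0.05*-46.0 = -0.3
Step 4: y^k = -0.3, reduced costs: (14.3, 7.8)
  x^k = (0.0, 0.0), subgradient = b - a^T x = 20.0
  y^{k+1} = -0.3 + 0.05*20.0 = 0.7
Dual objective at y_4 = 0.7: reduced costs (13.3, 1.8), box minimizer x = (0.0, 0.0)
g(y_4) = b*y + (c1 - a1*y)*x1 + (c2 - a2*y)*x2 = 20*0.7 + 13.3*0.0 + 1.8*0.0 = 14.0 + 0.0 + 0.0 = 14.0


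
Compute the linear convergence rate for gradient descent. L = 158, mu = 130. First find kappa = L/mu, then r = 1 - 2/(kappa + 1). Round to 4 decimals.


Step 1: Compute the condition number.
kappa = L/mu = 158/130 = 1.2154
Step 2: Compute the convergence rate.
r = 1 - 2/(kappa + 1) = 1 - 2*mu/(L + mu) = (L - mu)/(L + mu) = 28/288 = 0.0972


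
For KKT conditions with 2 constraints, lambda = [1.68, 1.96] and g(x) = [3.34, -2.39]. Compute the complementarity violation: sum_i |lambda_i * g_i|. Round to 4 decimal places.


KKT complementary slackness check:
lambda_1 * g_1 = 1.68 * 3.34 = 5.6112
lambda_2 * g_2 = 1.96 * -2.39 = -4.6844
Total violation = 5.6112 + 4.6844 = 10.2956


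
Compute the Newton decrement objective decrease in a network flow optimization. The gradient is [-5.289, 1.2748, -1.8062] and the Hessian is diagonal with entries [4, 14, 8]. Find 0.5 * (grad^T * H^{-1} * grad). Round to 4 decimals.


Step 1: H is diagonal, so H^(-1) * g = [-1.3223, 0.0911, -0.2258].
Step 2: g^T H^(-1) g = sum_i g_i^2 / H_ii
  = (-5.289)^2/4 + (1.2748)^2/14 + (-1.8062)^2/8
  = 6.9934 + 0.1161 + 0.4078 = 7.5173
Step 3: Objective decrease = 0.5 * g^T H^(-1) g = 3.7586


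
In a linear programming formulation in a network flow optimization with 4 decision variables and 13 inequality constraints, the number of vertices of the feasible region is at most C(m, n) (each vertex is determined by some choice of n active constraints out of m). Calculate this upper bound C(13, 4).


Each vertex corresponds to some choice of n active constraints out of m, so the number of vertices is at most C(m, n) = m! / (n!(m-n)!).
m = 13, n = 4
Numerator: 13 * 12 * 11 * 10
Denominator: 4! = 24
C(13, 4) = 715


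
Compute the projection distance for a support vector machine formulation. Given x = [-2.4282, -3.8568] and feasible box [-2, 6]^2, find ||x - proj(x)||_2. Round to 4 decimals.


Project each component onto [-2, 6].
clip(-2.4282) = -2.0, clip(-3.8568) = -2.0
Projection = [-2.0, -2.0]
Squared diffs: [0.1834, 3.4477]
Distance = sqrt(3.6311) = 1.9055


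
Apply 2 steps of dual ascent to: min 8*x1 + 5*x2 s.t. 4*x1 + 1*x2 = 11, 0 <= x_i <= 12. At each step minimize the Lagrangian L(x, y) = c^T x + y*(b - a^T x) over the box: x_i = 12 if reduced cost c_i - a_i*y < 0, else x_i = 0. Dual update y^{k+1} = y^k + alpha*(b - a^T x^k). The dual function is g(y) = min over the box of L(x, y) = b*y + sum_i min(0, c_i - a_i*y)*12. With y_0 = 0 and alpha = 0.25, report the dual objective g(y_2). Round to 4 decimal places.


Dual ascent for LP: min 8*x1 + 5*x2, 4*x1 + 1*x2 = 11, 0 <= x_i <= 12
Step 1: y^k = 0.0, reduced costs: (8.0, 5.0)
  x^k = (0.0, 0.0), subgradient = b - a^T x = 11.0
  y^{k+1} = 0.0 + 0.25*11.0 = 2.75
Step 2: y^k = 2.75, reduced costs: (-3.0, 2.25)
  x^k = (12.0, 0.0), subgradient = b - a^T x = -37.0
  y^{k+1} = 2.75 + 0.25*-37.0 = -6.5
Dual objective at y_2 = -6.5: reduced costs (34.0, 11.5), box minimizer x = (0.0, 0.0)
g(y_2) = b*y + (c1 - a1*y)*x1 + (c2 - a2*y)*x2 = 11*(-6.5) + 34.0*0.0 + 11.5*0.0 = -71.5 + 0.0 + 0.0 = -71.5


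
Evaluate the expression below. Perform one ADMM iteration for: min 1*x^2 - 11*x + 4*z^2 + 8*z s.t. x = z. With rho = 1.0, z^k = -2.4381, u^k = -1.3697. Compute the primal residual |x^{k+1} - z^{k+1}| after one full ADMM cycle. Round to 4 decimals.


ADMM iteration with rho = 1.0, z^k = -2.4381, u^k = -1.3697
Step 1: x-update.
Minimize 1*x^2 - 11*x + (1.0/2)*(x + 2.4381 - 1.3697)^2
FOC: (2*1 + 1.0)*x = 11 + 1.0*(-2.4381 + 1.3697)
x^{k+1} = 3.3105
Step 2: z-update.
Minimize 4*z^2 + 8*z + (1.0/2)*(3.3105 - z - 1.3697)^2
FOC: (2*4 + 1.0)*z = -8 + 1.0*(3.3105 - 1.3697)
z^{k+1} = -0.6732
Step 3: u-update.
u^{k+1} = -1.3697 + 3.3105 + 0.6732 = 2.6141
Step 4: Primal residual = |3.3105 + 0.6732| = 3.9838


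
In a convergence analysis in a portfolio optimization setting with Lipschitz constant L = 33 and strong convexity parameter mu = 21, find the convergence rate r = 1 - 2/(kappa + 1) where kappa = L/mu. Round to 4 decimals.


Step 1: Compute the condition number.
kappa = L/mu = 33/21 = 1.5714
Step 2: Compute the convergence rate.
r = 1 - 2/(kappa + 1) = 1 - 2*mu/(L + mu) = (L - mu)/(L + mu) = 12/54 = 0.2222


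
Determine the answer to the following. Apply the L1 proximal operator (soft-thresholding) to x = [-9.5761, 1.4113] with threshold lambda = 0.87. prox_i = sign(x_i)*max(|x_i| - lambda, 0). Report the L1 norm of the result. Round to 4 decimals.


Soft-thresholding with lambda = 0.87:
prox(-9.5761) = sign(-9.5761)*max(|-9.5761| - 0.87, 0) = -8.7061
prox(1.4113) = sign(1.4113)*max(|1.4113| - 0.87, 0) = 0.5413
prox(x) = [-8.7061, 0.5413]
||prox(x)||_1 = 8.7061 + 0.5413 = 9.2474


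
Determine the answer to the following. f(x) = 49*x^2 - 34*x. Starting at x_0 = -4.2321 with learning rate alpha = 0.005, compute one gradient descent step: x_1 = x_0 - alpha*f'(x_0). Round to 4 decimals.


We compute the gradient at x_0 and apply the update.
f'(x) = 98*x - 34
f'(-4.2321) = 98*-4.2321 - 34 = -448.7458
x_1 = -4.2321 - 0.005*-448.7458 = -1.9884


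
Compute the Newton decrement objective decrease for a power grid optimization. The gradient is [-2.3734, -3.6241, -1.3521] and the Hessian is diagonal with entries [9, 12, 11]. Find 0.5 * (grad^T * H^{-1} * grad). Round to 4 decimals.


Step 1: H is diagonal, so H^(-1) * g = [-0.2637, -0.302, -0.1229].
Step 2: g^T H^(-1) g = sum_i g_i^2 / H_ii
  = (-2.3734)^2/9 + (-3.6241)^2/12 + (-1.3521)^2/11
  = 0.6259 + 1.0945 + 0.1662 = 1.8866
Step 3: Objective decrease = 0.5 * g^T H^(-1) g = 0.9433


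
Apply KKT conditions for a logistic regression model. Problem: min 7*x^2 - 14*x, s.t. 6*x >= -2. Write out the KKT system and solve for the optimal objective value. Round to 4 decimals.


Step 1: Try lambda = 0 (constraint inactive).
Stationarity: 2*7*x - 14 = 0
x* = 14/(2*7) = 1.0
Check constraint: 6*1.0 = 6.0 >= -2 -- satisfied.
Step 2: Compute optimal value.
f(x*) = 7*1.0^2 - 14*1.0 = -7.0


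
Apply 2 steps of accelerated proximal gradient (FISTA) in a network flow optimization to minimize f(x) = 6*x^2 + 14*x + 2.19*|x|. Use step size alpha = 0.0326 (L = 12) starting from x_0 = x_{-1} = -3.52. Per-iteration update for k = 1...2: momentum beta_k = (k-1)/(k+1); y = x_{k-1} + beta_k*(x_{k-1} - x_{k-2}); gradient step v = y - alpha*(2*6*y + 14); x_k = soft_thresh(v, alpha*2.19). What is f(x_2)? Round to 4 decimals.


FISTA on f(x) = 6*x^2 + 14*x + 2.19*|x|
L = 12, alpha = 0.0326
Iteration 1: beta = 0.0, y = -3.52 + 0.0*(-3.52 + 3.52) = -3.52
  grad(y) = -28.24, v = y - alpha*grad = -2.5994
  prox(v) = soft_thresh(-2.5994, 0.0714) = -2.528
Iteration 2: beta = 0.3333, y = -2.528 + 0.3333*(-2.528 + 3.52) = -2.1973
  grad(y) = -12.3677, v = y - alpha*grad = -1.7941
  prox(v) = soft_thresh(-1.7941, 0.0714) = -1.7227
f(x_2) = 6*(-1.7227)^2 + 14*(-1.7227) + 2.19*|-1.7227| = -2.5387


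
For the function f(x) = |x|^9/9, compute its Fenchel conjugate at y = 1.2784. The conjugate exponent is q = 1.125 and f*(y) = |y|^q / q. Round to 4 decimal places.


The conjugate exponent q satisfies 1/p + 1/q = 1.
p = 9, so q = 9/(9 - 1) = 1.125
|y|^q = 1.2784^1.125 = 1.3183
f*(1.2784) = 1.3183 / 1.125 = 1.1718


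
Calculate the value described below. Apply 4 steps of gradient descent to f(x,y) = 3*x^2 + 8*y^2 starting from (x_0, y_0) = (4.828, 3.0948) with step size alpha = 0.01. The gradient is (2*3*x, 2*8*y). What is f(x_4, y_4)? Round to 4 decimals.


Gradient descent on f(x,y) = 3*x^2 + 8*y^2.
Starting point: (4.828, 3.0948), alpha = 0.01
Step 1: grad_x = 2*3*4.828 = 28.968, grad_y = 2*8*3.0948 = 49.5168
  x_1 = 4.828 - 0.01*28.968 = 4.5383
  y_1 = 3.0948 - 0.01*49.5168 = 2.5996
Step 2: grad_x = 2*3*4.5383 = 27.2299, grad_y = 2*8*2.5996 = 41.5941
  x_2 = 4.5383 - 0.01*27.2299 = 4.266
  y_2 = 2.5996 - 0.01*41.5941 = 2.1837
Step 3: grad_x = 2*3*4.266 = 25.5961, grad_y = 2*8*2.1837 = 34.9391
  x_3 = 4.266 - 0.01*25.5961 = 4.0101
  y_3 = 2.1837 - 0.01*34.9391 = 1.8343
Step 4: grad_x = 2*3*4.0101 = 24.0604, grad_y = 2*8*1.8343 = 29.3488
  x_4 = 4.0101 - 0.01*24.0604 = 3.7695
  y_4 = 1.8343 - 0.01*29.3488 = 1.5408
f(3.7695, 1.5408) = 3*3.7695^2 + 8*1.5408^2 = 61.6192


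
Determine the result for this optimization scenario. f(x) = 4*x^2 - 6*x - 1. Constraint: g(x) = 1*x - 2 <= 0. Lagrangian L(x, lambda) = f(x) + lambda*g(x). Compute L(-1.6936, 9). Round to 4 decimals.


Step 1: Evaluate f(x).
f(-1.6936) = 4*(-1.6936)^2 - 6*(-1.6936) - 1 = 20.6347
Step 2: Evaluate g(x).
g(-1.6936) = 1*-1.6936 - 2 = -3.6936
Step 3: Compute Lagrangian.
L = 20.6347 + 9*-3.6936 = -12.6077


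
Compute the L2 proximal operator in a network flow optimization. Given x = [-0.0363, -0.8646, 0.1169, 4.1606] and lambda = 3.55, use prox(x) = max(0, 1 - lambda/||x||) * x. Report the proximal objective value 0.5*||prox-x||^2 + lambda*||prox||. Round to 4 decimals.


Step 1: Compute ||x||.
||x|| = 4.2512
Step 2: Compute scaling factor.
scale = max(0, 1 - 3.55/4.2512) = 0.165
Step 3: prox(x) = [-0.006, -0.1426, 0.0193, 0.6863]
||prox(x)|| = 0.7012
Step 4: Proximal objective.
0.5*||prox-x||^2 = 6.3013
lambda*||prox|| = 2.4893
Total = 8.7907


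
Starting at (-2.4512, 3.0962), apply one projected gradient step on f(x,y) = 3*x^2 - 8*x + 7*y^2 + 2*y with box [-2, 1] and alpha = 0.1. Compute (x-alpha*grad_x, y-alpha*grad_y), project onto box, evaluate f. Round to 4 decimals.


Step 1: Compute gradient at (-2.4512, 3.0962).
grad_x = 2*3*-2.4512 - 8 = -22.7072
grad_y = 2*7*3.0962 + 2 = 45.3468
Step 2: Gradient step.
x_raw = -2.4512 - 0.1*-22.7072 = -0.1805
y_raw = 3.0962 - 0.1*45.3468 = -1.4385
Step 3: Project onto [-2, 1].
x_proj = clip(-0.1805) = -0.1805
y_proj = clip(-1.4385) = -1.4385
Step 4: Evaluate f.
f(-0.1805, -1.4385) = 13.1492


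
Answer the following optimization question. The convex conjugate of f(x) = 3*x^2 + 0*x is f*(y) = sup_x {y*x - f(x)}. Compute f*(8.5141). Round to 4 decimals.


f*(y) = sup_x {y*x - a*x^2 - b*x} = sup_x {(y-b)*x - a*x^2}
FOC: (y - b) - 2a*x = 0 => x* = (y - b)/(2a)
x* = (8.5141 - 0)/(2*3) = 1.419
f*(8.5141) = (y-b)^2/(4a) = (8.5141 - 0)^2/(4*3)
= 72.4899/12 = 6.0408


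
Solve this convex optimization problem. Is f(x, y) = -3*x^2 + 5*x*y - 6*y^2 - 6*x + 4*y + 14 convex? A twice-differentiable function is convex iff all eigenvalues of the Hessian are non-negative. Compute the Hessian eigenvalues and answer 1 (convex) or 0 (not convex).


The Hessian of f(x,y) = -3*x^2 + 5*x*y - 6*y^2 - 6*x + 4*y + 14 is:
H = [[-6, 5], [5, -12]]
Trace = -6 - 12 = -18
Determinant = -6*-12 - (5)^2 = 47
Discriminant = (-18)^2 - 4*47 = 136.0
Eigenvalues: lambda_1 = -14.831, lambda_2 = -3.169
The function is not convex.

0


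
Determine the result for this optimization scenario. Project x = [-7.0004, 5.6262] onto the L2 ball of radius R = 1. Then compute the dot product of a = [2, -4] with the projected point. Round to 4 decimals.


Step 1: Compute ||x|| (intermediates to 6 decimals).
||x|| = sqrt((-7.0004)^2 + 5.6262^2) = 8.981076
Step 2: Project.
Since ||x|| > R, scale = R/||x|| = 1/8.981076 = 0.111345, proj(x) = scale * x
proj(x) = [-0.77946, 0.626449]
Step 3: Dot product.
a^T * proj(x) = 2*(-0.77946) - 4*0.626449 = -4.0647


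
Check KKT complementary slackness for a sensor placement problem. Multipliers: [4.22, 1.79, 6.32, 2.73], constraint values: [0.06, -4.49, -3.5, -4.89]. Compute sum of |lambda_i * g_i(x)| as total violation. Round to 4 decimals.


KKT complementary slackness check:
lambda_1 * g_1 = 4.22 * 0.06 = 0.2532
lambda_2 * g_2 = 1.79 * -4.49 = -8.0371
lambda_3 * g_3 = 6.32 * -3.5 = -22.12
lambda_4 * g_4 = 2.73 * -4.89 = -13.3497
Total violation = 0.2532 + 8.0371 + 22.12 + 13.3497 = 43.76


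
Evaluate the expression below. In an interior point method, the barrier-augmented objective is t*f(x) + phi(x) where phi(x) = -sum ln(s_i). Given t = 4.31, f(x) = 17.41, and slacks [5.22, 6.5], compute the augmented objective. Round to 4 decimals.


Step 1: Compute log-barrier.
ln values: [1.6525, 1.8718]
phi = -(1.6525 + 1.8718) = -3.5243
Step 2: Compute augmented objective.
t*f(x) = 4.31*17.41 = 75.0371
Total = 75.0371 - 3.5243 = 71.5128


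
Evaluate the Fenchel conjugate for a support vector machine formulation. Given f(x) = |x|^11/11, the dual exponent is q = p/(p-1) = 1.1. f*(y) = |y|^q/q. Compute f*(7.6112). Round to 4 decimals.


The conjugate exponent q satisfies 1/p + 1/q = 1.
p = 11, so q = 11/(11 - 1) = 1.1
|y|^q = 7.6112^1.1 = 9.3239
f*(7.6112) = 9.3239 / 1.1 = 8.4763


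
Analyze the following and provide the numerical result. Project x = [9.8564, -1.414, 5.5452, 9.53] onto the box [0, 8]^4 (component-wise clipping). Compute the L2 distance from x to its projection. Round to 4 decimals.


Project each component onto [0, 8].
clip(9.8564) = 8.0, clip(-1.414) = 0.0, clip(5.5452) = 5.5452, clip(9.53) = 8.0
Projection = [8.0, 0.0, 5.5452, 8.0]
Squared diffs: [3.4462, 1.9994, 0.0, 2.3409]
Distance = sqrt(7.7865) = 2.7904


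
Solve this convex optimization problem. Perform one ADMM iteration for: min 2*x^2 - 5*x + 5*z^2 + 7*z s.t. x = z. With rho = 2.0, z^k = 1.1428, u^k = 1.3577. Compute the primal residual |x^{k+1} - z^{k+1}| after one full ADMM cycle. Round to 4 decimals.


ADMM iteration with rho = 2.0, z^k = 1.1428, u^k = 1.3577
Step 1: x-update.
Minimize 2*x^2 - 5*x + (2.0/2)*(x - 1.1428 + 1.3577)^2
FOC: (2*2 + 2.0)*x = 5 + 2.0*(1.1428 - 1.3577)
x^{k+1} = 0.7617
Step 2: z-update.
Minimize 5*z^2 + 7*z + (2.0/2)*(0.7617 - z + 1.3577)^2
FOC: (2*5 + 2.0)*z = -7 + 2.0*(0.7617 + 1.3577)
z^{k+1} = -0.2301
Step 3: u-update.
u^{k+1} = 1.3577 + 0.7617 + 0.2301 = 2.3495
Step 4: Primal residual = |0.7617 + 0.2301| = 0.9918


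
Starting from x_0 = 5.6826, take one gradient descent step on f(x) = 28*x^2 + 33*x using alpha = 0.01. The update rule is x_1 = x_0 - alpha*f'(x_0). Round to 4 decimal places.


We compute the gradient at x_0 and apply the update.
f'(x) = 56*x + 33
f'(5.6826) = 56*5.6826 + 33 = 351.2256
x_1 = 5.6826 - 0.01*351.2256 = 2.1703


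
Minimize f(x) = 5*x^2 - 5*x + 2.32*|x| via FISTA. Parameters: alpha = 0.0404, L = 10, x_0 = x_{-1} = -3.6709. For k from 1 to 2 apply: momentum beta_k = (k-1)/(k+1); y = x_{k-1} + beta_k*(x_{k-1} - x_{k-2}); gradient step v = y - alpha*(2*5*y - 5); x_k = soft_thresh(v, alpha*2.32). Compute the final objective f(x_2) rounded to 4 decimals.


FISTA on f(x) = 5*x^2 - 5*x + 2.32*|x|
L = 10, alpha = 0.0404
Iteration 1: beta = 0.0, y = -3.6709 + 0.0*(-3.6709 + 3.6709) = -3.6709
  grad(y) = -41.709, v = y - alpha*grad = -1.9859
  prox(v) = soft_thresh(-1.9859, 0.0937) = -1.8921
Iteration 2: beta = 0.3333, y = -1.8921 + 0.3333*(-1.8921 + 3.6709) = -1.2992
  grad(y) = -17.992, v = y - alpha*grad = -0.5723
  prox(v) = soft_thresh(-0.5723, 0.0937) = -0.4786
f(x_2) = 5*(-0.4786)^2 - 5*(-0.4786) + 2.32*|-0.4786| = 4.6486


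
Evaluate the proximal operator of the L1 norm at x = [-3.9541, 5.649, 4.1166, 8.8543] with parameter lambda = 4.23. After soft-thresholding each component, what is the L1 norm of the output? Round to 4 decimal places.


Soft-thresholding with lambda = 4.23:
prox(-3.9541) = sign(-3.9541)*max(|-3.9541| - 4.23, 0) = 0.0
prox(5.649) = sign(5.649)*max(|5.649| - 4.23, 0) = 1.419
prox(4.1166) = sign(4.1166)*max(|4.1166| - 4.23, 0) = 0.0
prox(8.8543) = sign(8.8543)*max(|8.8543| - 4.23, 0) = 4.6243
prox(x) = [0.0, 1.419, 0.0, 4.6243]
||prox(x)||_1 = 0.0 + 1.419 + 0.0 + 4.6243 = 6.0433


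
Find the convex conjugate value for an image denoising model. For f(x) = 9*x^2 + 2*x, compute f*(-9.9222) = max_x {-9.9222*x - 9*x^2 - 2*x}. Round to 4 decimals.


f*(y) = sup_x {y*x - a*x^2 - b*x} = sup_x {(y-b)*x - a*x^2}
FOC: (y - b) - 2a*x = 0 => x* = (y - b)/(2a)
x* = (-9.9222 - 2)/(2*9) = -0.6623
f*(-9.9222) = (y-b)^2/(4a) = (-9.9222 - 2)^2/(4*9)
= 142.1389/36 = 3.9483


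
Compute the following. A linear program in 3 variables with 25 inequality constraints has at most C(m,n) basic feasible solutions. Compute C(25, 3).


Each vertex corresponds to some choice of n active constraints out of m, so the number of vertices is at most C(m, n) = m! / (n!(m-n)!).
m = 25, n = 3
Numerator: 25 * 24 * 23
Denominator: 3! = 6
C(25, 3) = 2300


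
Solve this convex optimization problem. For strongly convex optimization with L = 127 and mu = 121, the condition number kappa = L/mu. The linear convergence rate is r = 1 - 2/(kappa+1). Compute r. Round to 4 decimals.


Step 1: Compute the condition number.
kappa = L/mu = 127/121 = 1.0496
Step 2: Compute the convergence rate.
r = 1 - 2/(kappa + 1) = 1 - 2*mu/(L + mu) = (L - mu)/(L + mu) = 6/248 = 0.0242
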